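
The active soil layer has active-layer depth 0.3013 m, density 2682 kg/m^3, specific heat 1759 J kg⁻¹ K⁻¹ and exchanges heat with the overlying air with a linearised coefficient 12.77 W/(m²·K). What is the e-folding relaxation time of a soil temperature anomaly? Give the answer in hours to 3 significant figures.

30.9 hours

Areal heat capacity C = ρ c_p D = 2682 × 1759 × 0.3013 = 1.42×10^6 J m⁻² K⁻¹.
Relaxation time τ = C / λ = 1.42×10^6 / 12.77 = 1.11×10^5 s.
In hours: 1.11×10^5 s / (3600 s/hour) = 30.9 hours.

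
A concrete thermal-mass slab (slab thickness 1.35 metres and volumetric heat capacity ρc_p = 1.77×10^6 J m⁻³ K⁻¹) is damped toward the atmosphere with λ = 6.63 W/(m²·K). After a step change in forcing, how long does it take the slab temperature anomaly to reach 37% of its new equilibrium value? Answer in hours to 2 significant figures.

Areal heat capacity C = ρc_p × D = 1.77×10^6 × 1.35 = 2.39×10^6 J m⁻² K⁻¹.
τ = C / λ = 2.39×10^6 / 6.63 = 3.60×10^5 s.
Fraction reached: 1 − e^(−t/τ) = 0.37 ⇒ t = −τ ln(1 − 0.37) = τ × 0.462.
t = 1.67×10^5 s = 46.3 hours.

46 hours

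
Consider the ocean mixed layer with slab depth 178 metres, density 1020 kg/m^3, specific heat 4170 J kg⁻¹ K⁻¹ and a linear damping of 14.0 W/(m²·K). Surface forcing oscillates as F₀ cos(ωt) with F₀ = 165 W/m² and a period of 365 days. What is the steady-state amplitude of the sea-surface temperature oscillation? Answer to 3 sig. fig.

1.09 K

Areal heat capacity C = ρ c_p D = 1020 × 4170 × 178 = 7.57×10^8 J m⁻² K⁻¹.
Angular frequency ω = 2π / T = 2π / 3.15×10^7 s = 1.99×10^-7 s⁻¹.
√((Cω)² + λ²) = √((151)² + 14.0²) = 151 W/(m²·K).
Amplitude A = F₀ / √((Cω)²+λ²) = 165 / 151 = 1.09 K.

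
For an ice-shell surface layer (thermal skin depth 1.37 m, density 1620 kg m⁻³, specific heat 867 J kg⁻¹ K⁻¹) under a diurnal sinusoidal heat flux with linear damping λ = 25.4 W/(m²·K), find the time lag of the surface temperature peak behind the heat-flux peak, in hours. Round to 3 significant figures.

5.31 hours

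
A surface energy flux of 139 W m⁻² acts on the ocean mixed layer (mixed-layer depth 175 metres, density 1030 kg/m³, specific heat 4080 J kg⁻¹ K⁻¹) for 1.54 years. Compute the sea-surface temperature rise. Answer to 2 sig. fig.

9.2 K

Areal heat capacity C = ρ c_p D = 1030 × 4080 × 175 = 7.35×10^8 J m⁻² K⁻¹.
Net heat input Q = F Δt = 139 × (1.54 years × 3.156×10^7 s/year) = 6.76×10^9 J/m².
ΔT = Q / C = 6.76×10^9 / 7.35×10^8 = 9.19 K.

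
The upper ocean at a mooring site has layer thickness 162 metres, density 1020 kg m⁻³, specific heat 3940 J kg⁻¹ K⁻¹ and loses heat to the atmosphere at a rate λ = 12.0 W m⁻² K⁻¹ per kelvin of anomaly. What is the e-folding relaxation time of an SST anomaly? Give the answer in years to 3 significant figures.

Areal heat capacity C = ρ c_p D = 1020 × 3940 × 162 = 6.51×10^8 J/(m^2 K).
Relaxation time τ = C / λ = 6.51×10^8 / 12.0 = 5.43×10^7 s.
In years: 5.43×10^7 s / (3.156×10^7 s/year) = 1.72 years.

1.72 years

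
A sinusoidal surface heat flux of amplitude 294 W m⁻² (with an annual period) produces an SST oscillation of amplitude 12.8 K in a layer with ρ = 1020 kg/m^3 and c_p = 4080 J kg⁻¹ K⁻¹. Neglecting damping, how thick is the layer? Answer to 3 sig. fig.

27.7 m

ω = 2π / 3.15×10^7 s = 1.99×10^-7 s⁻¹.
Required C = F₀ / (A ω) = 294 / (12.8 × 1.99×10^-7) = 1.15×10^8 J/(m²·K).
D = C / (ρ c_p) = 1.15×10^8 / (1020 × 4080) = 27.7 m.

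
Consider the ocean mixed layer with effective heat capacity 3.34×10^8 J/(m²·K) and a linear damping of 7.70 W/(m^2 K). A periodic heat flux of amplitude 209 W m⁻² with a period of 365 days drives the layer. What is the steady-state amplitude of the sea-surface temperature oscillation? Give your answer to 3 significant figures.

3.12 K

Areal heat capacity C = 3.34×10^8 J/(m²·K) (given).
Angular frequency ω = 2π / T = 2π / 3.15×10^7 s = 1.99×10^-7 s⁻¹.
√((Cω)² + λ²) = √((66.5)² + 7.70²) = 67.0 W/(m²·K).
Amplitude A = F₀ / √((Cω)²+λ²) = 209 / 67.0 = 3.12 K.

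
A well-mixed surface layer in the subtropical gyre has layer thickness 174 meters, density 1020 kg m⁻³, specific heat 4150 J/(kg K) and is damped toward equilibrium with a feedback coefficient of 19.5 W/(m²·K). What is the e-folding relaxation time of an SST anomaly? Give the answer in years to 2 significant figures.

1.2 years

Areal heat capacity C = ρ c_p D = 1020 × 4150 × 174 = 7.37×10^8 J/(m^2 K).
Relaxation time τ = C / λ = 7.37×10^8 / 19.5 = 3.78×10^7 s.
In years: 3.78×10^7 s / (3.156×10^7 s/year) = 1.20 years.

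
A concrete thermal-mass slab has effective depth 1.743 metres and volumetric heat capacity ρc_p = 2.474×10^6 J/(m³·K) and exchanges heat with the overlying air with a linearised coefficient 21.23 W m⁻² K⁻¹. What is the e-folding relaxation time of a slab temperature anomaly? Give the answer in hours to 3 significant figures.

Areal heat capacity C = ρc_p × D = 2.474×10^6 × 1.743 = 4.31×10^6 J/(m²·K).
Relaxation time τ = C / λ = 4.31×10^6 / 21.23 = 2.03×10^5 s.
In hours: 2.03×10^5 s / (3600 s/hour) = 56.4 hours.

56.4 hours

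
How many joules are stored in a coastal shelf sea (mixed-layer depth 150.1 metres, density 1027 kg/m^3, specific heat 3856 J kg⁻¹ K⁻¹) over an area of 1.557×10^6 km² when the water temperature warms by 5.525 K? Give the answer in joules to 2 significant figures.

Areal heat capacity C = ρ c_p D = 1027 × 3856 × 150.1 = 5.94×10^8 J m⁻² K⁻¹.
Heat per unit area: q = C ΔT = 5.94×10^8 × 5.525 = 3.28×10^9 J/m².
Total heat: Q = q × A = 3.28×10^9 × (1.557×10^6 × 10⁶ m²) = 5.11×10^21 J.

5.1×10^21 J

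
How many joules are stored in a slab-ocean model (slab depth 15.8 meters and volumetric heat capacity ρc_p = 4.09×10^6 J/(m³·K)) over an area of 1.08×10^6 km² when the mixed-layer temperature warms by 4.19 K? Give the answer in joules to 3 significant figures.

2.92×10^20 J

Areal heat capacity C = ρc_p × D = 4.09×10^6 × 15.8 = 6.46×10^7 J/(m^2 K).
Heat per unit area: q = C ΔT = 6.46×10^7 × 4.19 = 2.71×10^8 J/m².
Total heat: Q = q × A = 2.71×10^8 × (1.08×10^6 × 10⁶ m²) = 2.92×10^20 J.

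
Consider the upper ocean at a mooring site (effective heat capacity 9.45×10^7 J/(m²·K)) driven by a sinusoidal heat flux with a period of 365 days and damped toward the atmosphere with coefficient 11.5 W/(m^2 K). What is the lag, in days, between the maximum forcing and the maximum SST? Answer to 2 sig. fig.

59 days

Areal heat capacity C = 9.45×10^7 J/(m²·K) (given).
ω = 2π / 3.15×10^7 s = 1.99×10^-7 s⁻¹.
Phase lag φ = arctan(Cω/λ) = arctan(18.8/11.5) = 1.02 rad.
Time lag = φ / ω = 1.02 / 1.99×10^-7 = 5.13×10^6 s = 59.4 days.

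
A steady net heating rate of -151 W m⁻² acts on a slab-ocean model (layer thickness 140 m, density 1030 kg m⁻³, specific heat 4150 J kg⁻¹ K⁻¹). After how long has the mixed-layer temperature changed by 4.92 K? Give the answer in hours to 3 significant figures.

Areal heat capacity C = ρ c_p D = 1030 × 4150 × 140 = 5.98×10^8 J m⁻² K⁻¹.
Time required: Δt = C ΔT / F = 5.98×10^8 × -4.92 / -151 = 1.95×10^7 s.
In hours: 1.95×10^7 s / (3600 s/hour) = 5420 hours.

5420 hours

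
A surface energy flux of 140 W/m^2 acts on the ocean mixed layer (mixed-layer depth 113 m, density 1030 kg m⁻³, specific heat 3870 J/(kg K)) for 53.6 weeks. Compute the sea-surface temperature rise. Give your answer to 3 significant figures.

Areal heat capacity C = ρ c_p D = 1030 × 3870 × 113 = 4.50×10^8 J m⁻² K⁻¹.
Net heat input Q = F Δt = 140 × (53.6 weeks × 6.048×10^5 s/week) = 4.54×10^9 J/m².
ΔT = Q / C = 4.54×10^9 / 4.50×10^8 = 10.1 K.

10.1 K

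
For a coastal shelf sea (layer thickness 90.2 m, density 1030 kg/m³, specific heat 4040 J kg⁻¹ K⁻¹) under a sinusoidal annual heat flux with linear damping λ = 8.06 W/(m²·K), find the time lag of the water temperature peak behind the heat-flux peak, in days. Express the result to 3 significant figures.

85.0 days

Areal heat capacity C = ρ c_p D = 1030 × 4040 × 90.2 = 3.75×10^8 J m⁻² K⁻¹.
ω = 2π / 3.15×10^7 s = 1.99×10^-7 s⁻¹.
Phase lag φ = arctan(Cω/λ) = arctan(74.8/8.06) = 1.46 rad.
Time lag = φ / ω = 1.46 / 1.99×10^-7 = 7.35×10^6 s = 85.0 days.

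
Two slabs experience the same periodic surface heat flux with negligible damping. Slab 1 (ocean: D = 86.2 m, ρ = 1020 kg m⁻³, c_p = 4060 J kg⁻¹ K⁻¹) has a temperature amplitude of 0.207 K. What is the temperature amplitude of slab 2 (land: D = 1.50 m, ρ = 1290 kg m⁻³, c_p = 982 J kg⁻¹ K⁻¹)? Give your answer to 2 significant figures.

39 K

C_ocean = 3.57×10^8 J/(m²·K); C_land = 1.90×10^6 J/(m²·K).
A ∝ 1/C ⇒ A_land = A_ocean × C_ocean/C_land = 0.207 × 188 = 38.9 K.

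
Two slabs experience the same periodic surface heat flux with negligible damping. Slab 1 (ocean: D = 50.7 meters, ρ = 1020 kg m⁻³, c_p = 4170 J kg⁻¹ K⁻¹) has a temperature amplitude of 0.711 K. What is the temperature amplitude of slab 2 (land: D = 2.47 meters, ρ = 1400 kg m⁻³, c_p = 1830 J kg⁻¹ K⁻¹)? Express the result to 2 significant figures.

C_ocean = 2.16×10^8 J/(m²·K); C_land = 6.33×10^6 J/(m²·K).
A ∝ 1/C ⇒ A_land = A_ocean × C_ocean/C_land = 0.711 × 34.1 = 24.2 K.

24 K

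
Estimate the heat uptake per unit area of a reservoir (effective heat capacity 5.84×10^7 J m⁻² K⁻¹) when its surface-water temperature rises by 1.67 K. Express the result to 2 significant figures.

9.8×10^7

Areal heat capacity C = 5.84×10^7 J m⁻² K⁻¹ (given).
ΔQ = C ΔT = 5.84×10^7 × 1.67 = 9.75×10^7 J/m².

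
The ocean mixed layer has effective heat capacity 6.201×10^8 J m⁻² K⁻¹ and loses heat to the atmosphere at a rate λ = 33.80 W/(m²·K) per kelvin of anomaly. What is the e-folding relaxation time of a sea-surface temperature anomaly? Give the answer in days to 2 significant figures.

210 days

Areal heat capacity C = 6.201×10^8 J m⁻² K⁻¹ (given).
Relaxation time τ = C / λ = 6.20×10^8 / 33.80 = 1.83×10^7 s.
In days: 1.83×10^7 s / (86400 s/day) = 212 days.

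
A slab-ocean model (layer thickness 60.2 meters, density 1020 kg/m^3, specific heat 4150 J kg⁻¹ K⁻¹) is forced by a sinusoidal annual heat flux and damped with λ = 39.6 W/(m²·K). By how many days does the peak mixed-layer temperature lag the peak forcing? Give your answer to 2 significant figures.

Areal heat capacity C = ρ c_p D = 1020 × 4150 × 60.2 = 2.55×10^8 J m⁻² K⁻¹.
ω = 2π / 3.15×10^7 s = 1.99×10^-7 s⁻¹.
Phase lag φ = arctan(Cω/λ) = arctan(50.8/39.6) = 0.908 rad.
Time lag = φ / ω = 0.908 / 1.99×10^-7 = 4.56×10^6 s = 52.8 days.

53 days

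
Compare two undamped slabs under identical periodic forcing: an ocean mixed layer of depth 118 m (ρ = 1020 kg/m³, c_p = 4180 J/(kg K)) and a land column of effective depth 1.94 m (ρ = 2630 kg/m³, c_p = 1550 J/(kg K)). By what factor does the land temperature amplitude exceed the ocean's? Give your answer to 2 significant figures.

C_ocean = 1020 × 4180 × 118 = 5.03×10^8 J/(m²·K).
C_land = 2630 × 1550 × 1.94 = 7.91×10^6 J/(m²·K).
Undamped amplitude ∝ 1/C, so A_land/A_ocean = C_ocean/C_land = 63.6.

64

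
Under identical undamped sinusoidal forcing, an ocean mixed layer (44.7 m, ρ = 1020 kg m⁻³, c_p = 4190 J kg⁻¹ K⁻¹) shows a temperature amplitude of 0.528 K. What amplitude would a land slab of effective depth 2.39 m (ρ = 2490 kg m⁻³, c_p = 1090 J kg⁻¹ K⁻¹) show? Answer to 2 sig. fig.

16 K

C_ocean = 1.91×10^8 J/(m²·K); C_land = 6.49×10^6 J/(m²·K).
A ∝ 1/C ⇒ A_land = A_ocean × C_ocean/C_land = 0.528 × 29.5 = 15.6 K.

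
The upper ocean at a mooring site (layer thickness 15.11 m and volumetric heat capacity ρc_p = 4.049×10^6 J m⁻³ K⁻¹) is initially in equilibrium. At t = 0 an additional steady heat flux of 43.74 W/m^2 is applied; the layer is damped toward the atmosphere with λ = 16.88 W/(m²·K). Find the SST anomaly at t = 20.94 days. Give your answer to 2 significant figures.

Areal heat capacity C = ρc_p × D = 4.049×10^6 × 15.11 = 6.12×10^7 J m⁻² K⁻¹.
τ = C / λ = 6.12×10^7 / 16.88 = 3.62×10^6 s.
Equilibrium anomaly ΔT_eq = F / λ = 43.74 / 16.88 = 2.59 K.
t = 20.94 days = 1.81×10^6 s, so t/τ = 0.499.
ΔT(t) = ΔT_eq (1 − e^(−t/τ)) = 2.59 × (1 − e^−0.499) = 1.02 K.

1.0 K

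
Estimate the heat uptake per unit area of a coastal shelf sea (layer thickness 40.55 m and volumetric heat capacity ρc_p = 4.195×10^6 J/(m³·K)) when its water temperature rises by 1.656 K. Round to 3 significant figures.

2.82×10^8

Areal heat capacity C = ρc_p × D = 4.195×10^6 × 40.55 = 1.70×10^8 J m⁻² K⁻¹.
ΔQ = C ΔT = 1.70×10^8 × 1.656 = 2.82×10^8 J/m².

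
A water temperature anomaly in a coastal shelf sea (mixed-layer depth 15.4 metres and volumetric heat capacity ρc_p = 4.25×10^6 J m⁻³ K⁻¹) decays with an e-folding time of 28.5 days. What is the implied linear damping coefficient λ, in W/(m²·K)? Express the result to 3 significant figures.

Areal heat capacity C = ρc_p × D = 4.25×10^6 × 15.4 = 6.54×10^7 J/(m²·K).
τ = 28.5 days = 2.46×10^6 s.
λ = C / τ = 6.54×10^7 / 2.46×10^6 = 26.6 W/(m²·K).

26.6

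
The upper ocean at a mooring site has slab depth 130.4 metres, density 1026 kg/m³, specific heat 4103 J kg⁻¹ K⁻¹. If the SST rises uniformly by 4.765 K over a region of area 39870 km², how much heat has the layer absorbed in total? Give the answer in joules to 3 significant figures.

1.04×10^20 J

Areal heat capacity C = ρ c_p D = 1026 × 4103 × 130.4 = 5.49×10^8 J/(m^2 K).
Heat per unit area: q = C ΔT = 5.49×10^8 × 4.765 = 2.62×10^9 J/m².
Total heat: Q = q × A = 2.62×10^9 × (39870 × 10⁶ m²) = 1.04×10^20 J.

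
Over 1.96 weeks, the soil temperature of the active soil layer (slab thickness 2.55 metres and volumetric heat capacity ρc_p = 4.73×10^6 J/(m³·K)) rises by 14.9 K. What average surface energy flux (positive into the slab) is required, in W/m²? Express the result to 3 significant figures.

152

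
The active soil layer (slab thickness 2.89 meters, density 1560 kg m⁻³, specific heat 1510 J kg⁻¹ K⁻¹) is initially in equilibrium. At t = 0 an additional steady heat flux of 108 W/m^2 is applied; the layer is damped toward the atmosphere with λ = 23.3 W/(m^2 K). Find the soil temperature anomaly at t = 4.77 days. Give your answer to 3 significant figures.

3.50 K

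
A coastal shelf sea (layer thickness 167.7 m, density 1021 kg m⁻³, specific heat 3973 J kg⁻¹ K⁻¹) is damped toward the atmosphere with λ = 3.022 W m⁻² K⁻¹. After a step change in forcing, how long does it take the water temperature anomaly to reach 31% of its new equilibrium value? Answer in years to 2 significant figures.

Areal heat capacity C = ρ c_p D = 1021 × 3973 × 167.7 = 6.80×10^8 J/(m^2 K).
τ = C / λ = 6.80×10^8 / 3.022 = 2.25×10^8 s.
Fraction reached: 1 − e^(−t/τ) = 0.31 ⇒ t = −τ ln(1 − 0.31) = τ × 0.371.
t = 8.35×10^7 s = 2.65 years.

2.6 years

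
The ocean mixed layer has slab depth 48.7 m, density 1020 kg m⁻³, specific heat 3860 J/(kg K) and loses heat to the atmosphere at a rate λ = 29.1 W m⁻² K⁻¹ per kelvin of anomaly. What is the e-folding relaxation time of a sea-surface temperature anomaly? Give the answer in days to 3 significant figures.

76.3 days

Areal heat capacity C = ρ c_p D = 1020 × 3860 × 48.7 = 1.92×10^8 J/(m²·K).
Relaxation time τ = C / λ = 1.92×10^8 / 29.1 = 6.59×10^6 s.
In days: 6.59×10^6 s / (86400 s/day) = 76.3 days.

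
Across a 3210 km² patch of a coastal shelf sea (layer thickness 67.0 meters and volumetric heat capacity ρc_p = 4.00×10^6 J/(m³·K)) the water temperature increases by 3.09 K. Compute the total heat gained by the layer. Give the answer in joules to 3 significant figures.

Areal heat capacity C = ρc_p × D = 4.00×10^6 × 67.0 = 2.68×10^8 J m⁻² K⁻¹.
Heat per unit area: q = C ΔT = 2.68×10^8 × 3.09 = 8.28×10^8 J/m².
Total heat: Q = q × A = 8.28×10^8 × (3210 × 10⁶ m²) = 2.66×10^18 J.

2.66×10^18 J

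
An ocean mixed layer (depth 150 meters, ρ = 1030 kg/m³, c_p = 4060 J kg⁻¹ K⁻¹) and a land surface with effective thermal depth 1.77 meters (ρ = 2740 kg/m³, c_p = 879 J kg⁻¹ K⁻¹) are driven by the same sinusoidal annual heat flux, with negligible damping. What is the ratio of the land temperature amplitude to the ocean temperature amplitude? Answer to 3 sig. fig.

C_ocean = 1030 × 4060 × 150 = 6.27×10^8 J/(m²·K).
C_land = 2740 × 879 × 1.77 = 4.26×10^6 J/(m²·K).
Undamped amplitude ∝ 1/C, so A_land/A_ocean = C_ocean/C_land = 147.

147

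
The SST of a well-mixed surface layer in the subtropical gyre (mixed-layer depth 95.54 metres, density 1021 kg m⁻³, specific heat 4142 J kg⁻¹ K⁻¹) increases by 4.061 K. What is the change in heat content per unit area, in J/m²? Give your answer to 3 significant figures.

Areal heat capacity C = ρ c_p D = 1021 × 4142 × 95.54 = 4.04×10^8 J/(m²·K).
ΔQ = C ΔT = 4.04×10^8 × 4.061 = 1.64×10^9 J/m².

1.64×10^9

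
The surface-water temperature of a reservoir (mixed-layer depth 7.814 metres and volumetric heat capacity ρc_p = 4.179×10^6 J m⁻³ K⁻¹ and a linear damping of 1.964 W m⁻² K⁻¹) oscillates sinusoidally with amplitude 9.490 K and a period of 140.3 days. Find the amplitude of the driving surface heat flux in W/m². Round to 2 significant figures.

160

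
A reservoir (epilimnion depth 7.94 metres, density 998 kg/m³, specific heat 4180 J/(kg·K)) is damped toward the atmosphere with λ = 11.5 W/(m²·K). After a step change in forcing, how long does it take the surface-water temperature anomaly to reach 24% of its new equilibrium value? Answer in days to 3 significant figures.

9.15 days

Areal heat capacity C = ρ c_p D = 998 × 4180 × 7.94 = 3.31×10^7 J/(m^2 K).
τ = C / λ = 3.31×10^7 / 11.5 = 2.88×10^6 s.
Fraction reached: 1 − e^(−t/τ) = 0.24 ⇒ t = −τ ln(1 − 0.24) = τ × 0.274.
t = 7.90×10^5 s = 9.15 days.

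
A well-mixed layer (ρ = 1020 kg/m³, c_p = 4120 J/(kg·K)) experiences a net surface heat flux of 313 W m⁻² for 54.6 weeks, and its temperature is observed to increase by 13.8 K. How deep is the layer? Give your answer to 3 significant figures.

178 m

Heat input Q = F Δt = 313 × 3.30×10^7 s = 1.03×10^10 J/m².
Required areal heat capacity C = Q / ΔT = 7.49×10^8 J/(m²·K).
Depth D = C / (ρ c_p) = 7.49×10^8 / (1020 × 4120) = 178 m.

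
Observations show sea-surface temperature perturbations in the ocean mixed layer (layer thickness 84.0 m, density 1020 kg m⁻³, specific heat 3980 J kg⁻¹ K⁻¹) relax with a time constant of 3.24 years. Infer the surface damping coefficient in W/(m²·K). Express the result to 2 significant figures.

3.3

Areal heat capacity C = ρ c_p D = 1020 × 3980 × 84.0 = 3.41×10^8 J m⁻² K⁻¹.
τ = 3.24 years = 1.02×10^8 s.
λ = C / τ = 3.41×10^8 / 1.02×10^8 = 3.34 W/(m²·K).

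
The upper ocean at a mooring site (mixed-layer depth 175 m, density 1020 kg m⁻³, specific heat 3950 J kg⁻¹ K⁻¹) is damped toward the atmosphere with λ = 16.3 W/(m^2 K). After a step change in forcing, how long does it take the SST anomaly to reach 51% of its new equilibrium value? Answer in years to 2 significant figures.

0.98 years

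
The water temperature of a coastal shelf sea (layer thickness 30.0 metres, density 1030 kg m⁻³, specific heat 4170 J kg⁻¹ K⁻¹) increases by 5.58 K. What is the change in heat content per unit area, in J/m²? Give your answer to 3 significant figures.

Areal heat capacity C = ρ c_p D = 1030 × 4170 × 30.0 = 1.29×10^8 J/(m²·K).
ΔQ = C ΔT = 1.29×10^8 × 5.58 = 7.19×10^8 J/m².

7.19×10^8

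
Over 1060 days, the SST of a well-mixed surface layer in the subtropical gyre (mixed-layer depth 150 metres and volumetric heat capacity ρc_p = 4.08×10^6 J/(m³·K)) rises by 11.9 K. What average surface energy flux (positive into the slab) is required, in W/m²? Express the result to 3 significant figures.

79.5

Areal heat capacity C = ρc_p × D = 4.08×10^6 × 150 = 6.12×10^8 J m⁻² K⁻¹.
Required heat per unit area: Q = C ΔT = 6.12×10^8 × 11.9 = 7.28×10^9 J/m².
Flux F = Q / Δt = 7.28×10^9 / 9.16×10^7 s = 79.5 W/m².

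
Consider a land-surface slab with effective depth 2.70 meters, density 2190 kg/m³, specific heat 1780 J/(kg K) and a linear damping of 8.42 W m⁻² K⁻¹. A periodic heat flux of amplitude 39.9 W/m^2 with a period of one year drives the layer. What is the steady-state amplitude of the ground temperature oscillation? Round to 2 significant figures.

Areal heat capacity C = ρ c_p D = 2190 × 1780 × 2.70 = 1.05×10^7 J/(m^2 K).
Angular frequency ω = 2π / T = 2π / 3.15×10^7 s = 1.99×10^-7 s⁻¹.
√((Cω)² + λ²) = √((2.10)² + 8.42²) = 8.68 W/(m²·K).
Amplitude A = F₀ / √((Cω)²+λ²) = 39.9 / 8.68 = 4.60 K.

4.6 K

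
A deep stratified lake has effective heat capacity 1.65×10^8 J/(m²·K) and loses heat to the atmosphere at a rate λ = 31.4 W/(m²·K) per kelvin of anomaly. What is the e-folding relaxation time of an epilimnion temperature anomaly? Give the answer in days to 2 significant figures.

61 days

Areal heat capacity C = 1.65×10^8 J/(m²·K) (given).
Relaxation time τ = C / λ = 1.65×10^8 / 31.4 = 5.25×10^6 s.
In days: 5.25×10^6 s / (86400 s/day) = 60.8 days.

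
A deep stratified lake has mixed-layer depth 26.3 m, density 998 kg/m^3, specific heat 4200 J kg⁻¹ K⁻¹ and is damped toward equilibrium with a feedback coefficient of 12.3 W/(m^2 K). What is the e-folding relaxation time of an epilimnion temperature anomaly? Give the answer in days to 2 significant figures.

Areal heat capacity C = ρ c_p D = 998 × 4200 × 26.3 = 1.10×10^8 J/(m²·K).
Relaxation time τ = C / λ = 1.10×10^8 / 12.3 = 8.96×10^6 s.
In days: 8.96×10^6 s / (86400 s/day) = 104 days.

100 days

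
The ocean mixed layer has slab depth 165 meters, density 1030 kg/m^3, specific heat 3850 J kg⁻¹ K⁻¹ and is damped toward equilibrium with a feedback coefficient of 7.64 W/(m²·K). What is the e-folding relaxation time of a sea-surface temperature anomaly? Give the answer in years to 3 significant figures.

Areal heat capacity C = ρ c_p D = 1030 × 3850 × 165 = 6.54×10^8 J/(m^2 K).
Relaxation time τ = C / λ = 6.54×10^8 / 7.64 = 8.56×10^7 s.
In years: 8.56×10^7 s / (3.156×10^7 s/year) = 2.71 years.

2.71 years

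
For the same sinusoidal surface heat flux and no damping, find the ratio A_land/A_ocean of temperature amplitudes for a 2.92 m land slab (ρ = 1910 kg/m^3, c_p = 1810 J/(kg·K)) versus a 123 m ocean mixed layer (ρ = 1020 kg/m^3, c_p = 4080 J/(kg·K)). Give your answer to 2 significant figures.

C_ocean = 1020 × 4080 × 123 = 5.12×10^8 J/(m²·K).
C_land = 1910 × 1810 × 2.92 = 1.01×10^7 J/(m²·K).
Undamped amplitude ∝ 1/C, so A_land/A_ocean = C_ocean/C_land = 50.7.

51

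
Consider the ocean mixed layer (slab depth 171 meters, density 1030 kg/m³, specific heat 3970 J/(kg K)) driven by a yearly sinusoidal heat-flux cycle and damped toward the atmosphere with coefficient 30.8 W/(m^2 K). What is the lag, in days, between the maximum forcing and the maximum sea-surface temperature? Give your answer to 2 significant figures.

Areal heat capacity C = ρ c_p D = 1030 × 3970 × 171 = 6.99×10^8 J/(m²·K).
ω = 2π / 3.15×10^7 s = 1.99×10^-7 s⁻¹.
Phase lag φ = arctan(Cω/λ) = arctan(139/30.8) = 1.35 rad.
Time lag = φ / ω = 1.35 / 1.99×10^-7 = 6.79×10^6 s = 78.6 days.

79 days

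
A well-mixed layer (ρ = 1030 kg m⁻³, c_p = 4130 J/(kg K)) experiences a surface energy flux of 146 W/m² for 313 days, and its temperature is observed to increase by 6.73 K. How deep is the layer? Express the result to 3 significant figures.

Heat input Q = F Δt = 146 × 2.70×10^7 s = 3.95×10^9 J/m².
Required areal heat capacity C = Q / ΔT = 5.87×10^8 J/(m²·K).
Depth D = C / (ρ c_p) = 5.87×10^8 / (1030 × 4130) = 138 m.

138 m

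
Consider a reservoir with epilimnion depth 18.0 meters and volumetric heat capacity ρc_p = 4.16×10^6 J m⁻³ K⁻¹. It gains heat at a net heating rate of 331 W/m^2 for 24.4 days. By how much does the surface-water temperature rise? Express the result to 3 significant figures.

9.32 K

Areal heat capacity C = ρc_p × D = 4.16×10^6 × 18.0 = 7.49×10^7 J m⁻² K⁻¹.
Net heat input Q = F Δt = 331 × (24.4 days × 86400 s/day) = 6.98×10^8 J/m².
ΔT = Q / C = 6.98×10^8 / 7.49×10^7 = 9.32 K.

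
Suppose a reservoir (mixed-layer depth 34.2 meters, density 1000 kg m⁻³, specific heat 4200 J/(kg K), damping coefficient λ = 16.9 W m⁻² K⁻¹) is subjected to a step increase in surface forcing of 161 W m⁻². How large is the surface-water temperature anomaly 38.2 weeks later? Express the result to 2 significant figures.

8.9 K

Areal heat capacity C = ρ c_p D = 1000 × 4200 × 34.2 = 1.44×10^8 J/(m²·K).
τ = C / λ = 1.44×10^8 / 16.9 = 8.50×10^6 s.
Equilibrium anomaly ΔT_eq = F / λ = 161 / 16.9 = 9.53 K.
t = 38.2 weeks = 2.31×10^7 s, so t/τ = 2.72.
ΔT(t) = ΔT_eq (1 − e^(−t/τ)) = 9.53 × (1 − e^−2.72) = 8.90 K.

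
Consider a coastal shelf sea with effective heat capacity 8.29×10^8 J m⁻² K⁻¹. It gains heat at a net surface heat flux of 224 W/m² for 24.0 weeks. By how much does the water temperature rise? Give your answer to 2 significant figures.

3.9 K

Areal heat capacity C = 8.29×10^8 J m⁻² K⁻¹ (given).
Net heat input Q = F Δt = 224 × (24.0 weeks × 6.048×10^5 s/week) = 3.25×10^9 J/m².
ΔT = Q / C = 3.25×10^9 / 8.29×10^8 = 3.92 K.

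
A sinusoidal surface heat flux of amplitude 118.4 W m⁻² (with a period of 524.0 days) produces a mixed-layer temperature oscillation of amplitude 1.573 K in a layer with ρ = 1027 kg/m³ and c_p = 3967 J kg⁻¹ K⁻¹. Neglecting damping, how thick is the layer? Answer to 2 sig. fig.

130 m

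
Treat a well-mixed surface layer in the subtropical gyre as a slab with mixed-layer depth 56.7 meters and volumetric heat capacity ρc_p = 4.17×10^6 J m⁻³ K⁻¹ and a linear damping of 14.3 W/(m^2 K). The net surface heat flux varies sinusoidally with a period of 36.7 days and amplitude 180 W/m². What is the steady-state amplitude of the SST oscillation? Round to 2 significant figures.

0.38 K

Areal heat capacity C = ρc_p × D = 4.17×10^6 × 56.7 = 2.36×10^8 J/(m^2 K).
Angular frequency ω = 2π / T = 2π / 3.17×10^6 s = 1.98×10^-6 s⁻¹.
√((Cω)² + λ²) = √((469)² + 14.3²) = 469 W/(m²·K).
Amplitude A = F₀ / √((Cω)²+λ²) = 180 / 469 = 0.384 K.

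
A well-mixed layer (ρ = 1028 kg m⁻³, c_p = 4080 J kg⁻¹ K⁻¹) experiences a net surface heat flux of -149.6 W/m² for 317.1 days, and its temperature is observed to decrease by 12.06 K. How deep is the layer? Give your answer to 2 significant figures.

Heat input Q = F Δt = -149.6 × 2.74×10^7 s = -4.10×10^9 J/m².
Required areal heat capacity C = Q / ΔT = 3.40×10^8 J/(m²·K).
Depth D = C / (ρ c_p) = 3.40×10^8 / (1028 × 4080) = 81.0 m.

81 m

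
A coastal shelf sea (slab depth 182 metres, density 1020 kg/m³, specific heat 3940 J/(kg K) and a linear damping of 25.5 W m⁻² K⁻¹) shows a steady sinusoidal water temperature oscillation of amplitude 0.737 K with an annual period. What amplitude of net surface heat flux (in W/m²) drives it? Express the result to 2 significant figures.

Areal heat capacity C = ρ c_p D = 1020 × 3940 × 182 = 7.31×10^8 J m⁻² K⁻¹.
ω = 2π / 3.15×10^7 s = 1.99×10^-7 s⁻¹.
√((Cω)² + λ²) = √((146)² + 25.5²) = 148 W/(m²·K).
F₀ = A × √((Cω)²+λ²) = 0.737 × 148 = 109 W/m².

110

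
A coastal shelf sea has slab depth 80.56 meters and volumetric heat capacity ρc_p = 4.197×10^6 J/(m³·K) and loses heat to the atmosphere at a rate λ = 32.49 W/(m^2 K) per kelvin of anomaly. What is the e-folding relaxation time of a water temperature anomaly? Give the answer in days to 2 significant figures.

120 days

Areal heat capacity C = ρc_p × D = 4.197×10^6 × 80.56 = 3.38×10^8 J/(m²·K).
Relaxation time τ = C / λ = 3.38×10^8 / 32.49 = 1.04×10^7 s.
In days: 1.04×10^7 s / (86400 s/day) = 120 days.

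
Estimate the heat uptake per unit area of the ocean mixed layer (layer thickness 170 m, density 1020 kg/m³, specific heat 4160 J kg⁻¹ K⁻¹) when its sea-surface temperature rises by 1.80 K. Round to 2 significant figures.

1.3×10^9

Areal heat capacity C = ρ c_p D = 1020 × 4160 × 170 = 7.21×10^8 J/(m²·K).
ΔQ = C ΔT = 7.21×10^8 × 1.80 = 1.30×10^9 J/m².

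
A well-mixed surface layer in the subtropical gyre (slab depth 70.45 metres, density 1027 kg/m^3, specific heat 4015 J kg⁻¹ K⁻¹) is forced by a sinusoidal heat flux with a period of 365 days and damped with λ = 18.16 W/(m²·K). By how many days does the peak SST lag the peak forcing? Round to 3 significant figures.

73.6 days

Areal heat capacity C = ρ c_p D = 1027 × 4015 × 70.45 = 2.90×10^8 J/(m²·K).
ω = 2π / 3.15×10^7 s = 1.99×10^-7 s⁻¹.
Phase lag φ = arctan(Cω/λ) = arctan(57.9/18.16) = 1.27 rad.
Time lag = φ / ω = 1.27 / 1.99×10^-7 = 6.36×10^6 s = 73.6 days.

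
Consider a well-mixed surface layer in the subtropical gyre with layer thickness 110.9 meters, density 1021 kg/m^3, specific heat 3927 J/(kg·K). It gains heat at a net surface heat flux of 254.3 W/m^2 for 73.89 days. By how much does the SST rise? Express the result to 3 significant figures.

3.65 K

Areal heat capacity C = ρ c_p D = 1021 × 3927 × 110.9 = 4.45×10^8 J/(m^2 K).
Net heat input Q = F Δt = 254.3 × (73.89 days × 86400 s/day) = 1.62×10^9 J/m².
ΔT = Q / C = 1.62×10^9 / 4.45×10^8 = 3.65 K.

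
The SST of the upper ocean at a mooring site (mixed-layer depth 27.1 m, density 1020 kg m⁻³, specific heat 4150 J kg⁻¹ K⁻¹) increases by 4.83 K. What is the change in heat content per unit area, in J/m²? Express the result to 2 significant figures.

5.5×10^8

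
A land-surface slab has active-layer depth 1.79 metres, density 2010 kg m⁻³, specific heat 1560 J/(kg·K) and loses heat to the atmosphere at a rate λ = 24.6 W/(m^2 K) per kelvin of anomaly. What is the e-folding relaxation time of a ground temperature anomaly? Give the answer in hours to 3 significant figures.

63.4 hours

Areal heat capacity C = ρ c_p D = 2010 × 1560 × 1.79 = 5.61×10^6 J m⁻² K⁻¹.
Relaxation time τ = C / λ = 5.61×10^6 / 24.6 = 2.28×10^5 s.
In hours: 2.28×10^5 s / (3600 s/hour) = 63.4 hours.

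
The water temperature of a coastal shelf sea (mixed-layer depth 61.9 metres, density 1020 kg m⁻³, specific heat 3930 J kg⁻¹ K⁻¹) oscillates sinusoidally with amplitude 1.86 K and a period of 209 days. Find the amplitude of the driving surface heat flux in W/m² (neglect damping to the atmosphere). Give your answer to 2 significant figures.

Areal heat capacity C = ρ c_p D = 1020 × 3930 × 61.9 = 2.48×10^8 J/(m²·K).
ω = 2π / 1.81×10^7 s = 3.48×10^-7 s⁻¹.
Cω = 2.48×10^8 × 3.48×10^-7 = 86.3 W/(m²·K).
F₀ = A × Cω = 1.86 × 86.3 = 161 W/m².

160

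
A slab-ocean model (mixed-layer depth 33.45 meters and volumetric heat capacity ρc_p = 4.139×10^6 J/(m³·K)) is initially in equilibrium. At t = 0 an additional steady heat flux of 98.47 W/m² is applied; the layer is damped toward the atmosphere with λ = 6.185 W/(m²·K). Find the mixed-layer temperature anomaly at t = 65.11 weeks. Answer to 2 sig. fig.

Areal heat capacity C = ρc_p × D = 4.139×10^6 × 33.45 = 1.38×10^8 J m⁻² K⁻¹.
τ = C / λ = 1.38×10^8 / 6.185 = 2.24×10^7 s.
Equilibrium anomaly ΔT_eq = F / λ = 98.47 / 6.185 = 15.9 K.
t = 65.11 weeks = 3.94×10^7 s, so t/τ = 1.76.
ΔT(t) = ΔT_eq (1 − e^(−t/τ)) = 15.9 × (1 − e^−1.76) = 13.2 K.

13 K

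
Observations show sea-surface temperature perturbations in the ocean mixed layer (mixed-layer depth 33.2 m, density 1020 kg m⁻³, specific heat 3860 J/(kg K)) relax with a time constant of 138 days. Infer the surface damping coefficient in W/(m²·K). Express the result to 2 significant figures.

11

Areal heat capacity C = ρ c_p D = 1020 × 3860 × 33.2 = 1.31×10^8 J/(m²·K).
τ = 138 days = 1.19×10^7 s.
λ = C / τ = 1.31×10^8 / 1.19×10^7 = 11.0 W/(m²·K).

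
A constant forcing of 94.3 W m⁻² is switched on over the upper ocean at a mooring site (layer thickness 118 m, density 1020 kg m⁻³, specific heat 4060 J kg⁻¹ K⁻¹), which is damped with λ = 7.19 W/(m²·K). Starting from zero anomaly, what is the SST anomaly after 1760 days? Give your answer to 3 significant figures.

Areal heat capacity C = ρ c_p D = 1020 × 4060 × 118 = 4.89×10^8 J m⁻² K⁻¹.
τ = C / λ = 4.89×10^8 / 7.19 = 6.80×10^7 s.
Equilibrium anomaly ΔT_eq = F / λ = 94.3 / 7.19 = 13.1 K.
t = 1760 days = 1.52×10^8 s, so t/τ = 2.24.
ΔT(t) = ΔT_eq (1 − e^(−t/τ)) = 13.1 × (1 − e^−2.24) = 11.7 K.

11.7 K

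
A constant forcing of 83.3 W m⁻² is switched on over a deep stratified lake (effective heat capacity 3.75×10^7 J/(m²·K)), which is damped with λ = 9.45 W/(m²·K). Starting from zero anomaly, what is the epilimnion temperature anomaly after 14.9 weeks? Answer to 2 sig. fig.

7.9 K

Areal heat capacity C = 3.75×10^7 J/(m²·K) (given).
τ = C / λ = 3.75×10^7 / 9.45 = 3.97×10^6 s.
Equilibrium anomaly ΔT_eq = F / λ = 83.3 / 9.45 = 8.81 K.
t = 14.9 weeks = 9.01×10^6 s, so t/τ = 2.27.
ΔT(t) = ΔT_eq (1 − e^(−t/τ)) = 8.81 × (1 − e^−2.27) = 7.90 K.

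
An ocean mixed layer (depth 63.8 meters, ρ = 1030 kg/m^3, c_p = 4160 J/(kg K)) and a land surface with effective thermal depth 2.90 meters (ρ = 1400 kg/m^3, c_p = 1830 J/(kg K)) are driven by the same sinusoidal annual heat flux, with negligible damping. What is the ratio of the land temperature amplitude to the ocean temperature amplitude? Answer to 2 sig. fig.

C_ocean = 1030 × 4160 × 63.8 = 2.73×10^8 J/(m²·K).
C_land = 1400 × 1830 × 2.90 = 7.43×10^6 J/(m²·K).
Undamped amplitude ∝ 1/C, so A_land/A_ocean = C_ocean/C_land = 36.8.

37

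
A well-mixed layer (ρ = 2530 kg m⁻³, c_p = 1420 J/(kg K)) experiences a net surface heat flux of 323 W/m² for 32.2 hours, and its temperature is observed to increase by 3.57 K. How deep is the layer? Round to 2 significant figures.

2.9 m

Heat input Q = F Δt = 323 × 1.16×10^5 s = 3.74×10^7 J/m².
Required areal heat capacity C = Q / ΔT = 1.05×10^7 J/(m²·K).
Depth D = C / (ρ c_p) = 1.05×10^7 / (2530 × 1420) = 2.92 m.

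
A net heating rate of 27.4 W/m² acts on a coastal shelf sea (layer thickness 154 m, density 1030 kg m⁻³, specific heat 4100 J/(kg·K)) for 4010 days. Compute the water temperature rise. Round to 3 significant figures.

Areal heat capacity C = ρ c_p D = 1030 × 4100 × 154 = 6.50×10^8 J m⁻² K⁻¹.
Net heat input Q = F Δt = 27.4 × (4010 days × 86400 s/day) = 9.49×10^9 J/m².
ΔT = Q / C = 9.49×10^9 / 6.50×10^8 = 14.6 K.

14.6 K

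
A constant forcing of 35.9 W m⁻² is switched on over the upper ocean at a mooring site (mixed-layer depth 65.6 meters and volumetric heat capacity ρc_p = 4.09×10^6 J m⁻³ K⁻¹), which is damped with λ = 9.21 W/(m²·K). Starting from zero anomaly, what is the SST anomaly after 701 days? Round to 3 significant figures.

3.41 K

Areal heat capacity C = ρc_p × D = 4.09×10^6 × 65.6 = 2.68×10^8 J/(m²·K).
τ = C / λ = 2.68×10^8 / 9.21 = 2.91×10^7 s.
Equilibrium anomaly ΔT_eq = F / λ = 35.9 / 9.21 = 3.90 K.
t = 701 days = 6.06×10^7 s, so t/τ = 2.08.
ΔT(t) = ΔT_eq (1 − e^(−t/τ)) = 3.90 × (1 − e^−2.08) = 3.41 K.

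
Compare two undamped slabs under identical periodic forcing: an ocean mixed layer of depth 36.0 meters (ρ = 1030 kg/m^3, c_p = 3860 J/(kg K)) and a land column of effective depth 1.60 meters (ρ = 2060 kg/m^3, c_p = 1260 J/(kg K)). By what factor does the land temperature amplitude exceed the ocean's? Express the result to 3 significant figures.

C_ocean = 1030 × 3860 × 36.0 = 1.43×10^8 J/(m²·K).
C_land = 2060 × 1260 × 1.60 = 4.15×10^6 J/(m²·K).
Undamped amplitude ∝ 1/C, so A_land/A_ocean = C_ocean/C_land = 34.5.

34.5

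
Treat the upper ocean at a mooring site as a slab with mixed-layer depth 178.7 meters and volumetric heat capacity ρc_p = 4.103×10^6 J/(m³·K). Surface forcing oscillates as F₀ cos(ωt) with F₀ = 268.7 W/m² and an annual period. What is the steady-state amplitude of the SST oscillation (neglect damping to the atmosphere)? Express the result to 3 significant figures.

Areal heat capacity C = ρc_p × D = 4.103×10^6 × 178.7 = 7.33×10^8 J m⁻² K⁻¹.
Angular frequency ω = 2π / T = 2π / 3.15×10^7 s = 1.99×10^-7 s⁻¹.
Cω = 7.33×10^8 × 1.99×10^-7 = 146 W/(m²·K).
Amplitude A = F₀ / (Cω) = 268.7 / 146 = 1.84 K.

1.84 K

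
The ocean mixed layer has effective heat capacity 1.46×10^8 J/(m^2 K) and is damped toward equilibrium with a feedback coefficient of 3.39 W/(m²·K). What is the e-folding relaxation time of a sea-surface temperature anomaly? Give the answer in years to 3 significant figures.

Areal heat capacity C = 1.46×10^8 J/(m^2 K) (given).
Relaxation time τ = C / λ = 1.46×10^8 / 3.39 = 4.31×10^7 s.
In years: 4.31×10^7 s / (3.156×10^7 s/year) = 1.36 years.

1.36 years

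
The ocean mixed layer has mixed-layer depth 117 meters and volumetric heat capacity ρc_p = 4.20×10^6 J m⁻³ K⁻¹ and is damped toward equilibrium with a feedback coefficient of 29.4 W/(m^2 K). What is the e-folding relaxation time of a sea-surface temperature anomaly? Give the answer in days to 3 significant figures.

Areal heat capacity C = ρc_p × D = 4.20×10^6 × 117 = 4.91×10^8 J/(m²·K).
Relaxation time τ = C / λ = 4.91×10^8 / 29.4 = 1.67×10^7 s.
In days: 1.67×10^7 s / (86400 s/day) = 193 days.

193 days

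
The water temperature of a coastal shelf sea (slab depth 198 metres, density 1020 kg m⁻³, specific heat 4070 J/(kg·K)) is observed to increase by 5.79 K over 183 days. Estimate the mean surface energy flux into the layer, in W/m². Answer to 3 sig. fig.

301

Areal heat capacity C = ρ c_p D = 1020 × 4070 × 198 = 8.22×10^8 J/(m^2 K).
Required heat per unit area: Q = C ΔT = 8.22×10^8 × 5.79 = 4.76×10^9 J/m².
Flux F = Q / Δt = 4.76×10^9 / 1.58×10^7 s = 301 W/m².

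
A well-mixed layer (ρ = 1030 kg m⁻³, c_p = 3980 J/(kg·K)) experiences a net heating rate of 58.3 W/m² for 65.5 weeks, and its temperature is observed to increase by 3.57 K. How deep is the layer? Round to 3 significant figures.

Heat input Q = F Δt = 58.3 × 3.96×10^7 s = 2.31×10^9 J/m².
Required areal heat capacity C = Q / ΔT = 6.47×10^8 J/(m²·K).
Depth D = C / (ρ c_p) = 6.47×10^8 / (1030 × 3980) = 158 m.

158 m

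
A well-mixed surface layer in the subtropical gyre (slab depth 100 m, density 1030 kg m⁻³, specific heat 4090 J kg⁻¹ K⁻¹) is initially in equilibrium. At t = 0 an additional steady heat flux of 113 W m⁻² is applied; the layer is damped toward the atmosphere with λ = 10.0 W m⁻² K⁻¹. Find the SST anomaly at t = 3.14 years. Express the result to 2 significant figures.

10 K

Areal heat capacity C = ρ c_p D = 1030 × 4090 × 100 = 4.21×10^8 J m⁻² K⁻¹.
τ = C / λ = 4.21×10^8 / 10.0 = 4.21×10^7 s.
Equilibrium anomaly ΔT_eq = F / λ = 113 / 10.0 = 11.3 K.
t = 3.14 years = 9.91×10^7 s, so t/τ = 2.35.
ΔT(t) = ΔT_eq (1 − e^(−t/τ)) = 11.3 × (1 − e^−2.35) = 10.2 K.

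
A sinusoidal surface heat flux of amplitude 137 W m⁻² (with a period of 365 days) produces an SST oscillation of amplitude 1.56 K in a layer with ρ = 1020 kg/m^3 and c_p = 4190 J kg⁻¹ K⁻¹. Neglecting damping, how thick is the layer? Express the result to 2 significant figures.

ω = 2π / 3.15×10^7 s = 1.99×10^-7 s⁻¹.
Required C = F₀ / (A ω) = 137 / (1.56 × 1.99×10^-7) = 4.41×10^8 J/(m²·K).
D = C / (ρ c_p) = 4.41×10^8 / (1020 × 4190) = 103 m.

100 m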